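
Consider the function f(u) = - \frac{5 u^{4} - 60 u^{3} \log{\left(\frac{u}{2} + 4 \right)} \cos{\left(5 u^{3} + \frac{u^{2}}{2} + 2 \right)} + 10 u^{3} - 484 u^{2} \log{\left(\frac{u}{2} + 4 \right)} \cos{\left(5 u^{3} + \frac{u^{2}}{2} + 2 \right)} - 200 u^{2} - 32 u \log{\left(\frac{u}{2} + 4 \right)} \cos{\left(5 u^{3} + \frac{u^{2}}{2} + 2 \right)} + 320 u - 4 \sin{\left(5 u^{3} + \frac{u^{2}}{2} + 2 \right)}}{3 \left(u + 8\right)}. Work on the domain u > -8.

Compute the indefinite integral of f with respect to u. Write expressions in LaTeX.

F(u) = - \frac{5 \left(- \frac{u^{2}}{2} + 2 u\right)^{2}}{3} + \frac{4 \log{\left(\frac{u}{2} + 4 \right)} \sin{\left(5 u^{3} + \frac{u^{2}}{2} + 2 \right)}}{3} + C

Check any antiderivative F(u) by computing F'(u) and comparing it with f(u).
Check: d/du[- \frac{5 \left(- \frac{u^{2}}{2} + 2 u\right)^{2}}{3} + \frac{4 \log{\left(\frac{u}{2} + 4 \right)} \sin{\left(5 u^{3} + \frac{u^{2}}{2} + 2 \right)}}{3}] = \frac{- 5 u^{4} + 60 u^{3} \log{\left(\frac{u}{2} + 4 \right)} \cos{\left(5 u^{3} + \frac{u^{2}}{2} + 2 \right)} - 10 u^{3} + 484 u^{2} \log{\left(\frac{u}{2} + 4 \right)} \cos{\left(5 u^{3} + \frac{u^{2}}{2} + 2 \right)} + 200 u^{2} + 32 u \log{\left(\frac{u}{2} + 4 \right)} \cos{\left(5 u^{3} + \frac{u^{2}}{2} + 2 \right)} - 320 u + 4 \sin{\left(5 u^{3} + \frac{u^{2}}{2} + 2 \right)}}{3 u + 24}, which equals f(u).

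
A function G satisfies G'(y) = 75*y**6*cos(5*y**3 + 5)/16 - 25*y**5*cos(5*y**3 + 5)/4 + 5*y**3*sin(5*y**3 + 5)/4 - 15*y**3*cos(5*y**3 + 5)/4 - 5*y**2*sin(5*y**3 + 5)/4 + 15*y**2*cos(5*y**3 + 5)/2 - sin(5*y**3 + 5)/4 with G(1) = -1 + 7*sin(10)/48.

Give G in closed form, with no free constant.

G'(y) has the shape u'v + uv' for u = 5*y**4/16 - 5*y**3/12 - y/4 + 1/2 and v = sin(5*y**3 + 5) — it is the derivative of the product u*v.
A general antiderivative is -(-5*y**4/4 + 5*y**3/3 + y - 2)*sin(5*y**3 + 5)/4 + C.
The condition gives C = -1 + 7*sin(10)/48 - (7*sin(10)/48) = -1.
So G(y) = 5*y**4*sin(5*y**3 + 5)/16 - 5*y**3*sin(5*y**3 + 5)/12 - y*sin(5*y**3 + 5)/4 + sin(5*y**3 + 5)/2 - 1.
Check: d/dy[5*y**4*sin(5*y**3 + 5)/16 - 5*y**3*sin(5*y**3 + 5)/12 - y*sin(5*y**3 + 5)/4 + sin(5*y**3 + 5)/2 - 1] = 75*y**6*cos(5*y**3 + 5)/16 - 25*y**5*cos(5*y**3 + 5)/4 + 5*y**3*sin(5*y**3 + 5)/4 - 15*y**3*cos(5*y**3 + 5)/4 - 5*y**2*sin(5*y**3 + 5)/4 + 15*y**2*cos(5*y**3 + 5)/2 - sin(5*y**3 + 5)/4 = G'(y).

G(y) = 5*y**4*sin(5*y**3 + 5)/16 - 5*y**3*sin(5*y**3 + 5)/12 - y*sin(5*y**3 + 5)/4 + sin(5*y**3 + 5)/2 - 1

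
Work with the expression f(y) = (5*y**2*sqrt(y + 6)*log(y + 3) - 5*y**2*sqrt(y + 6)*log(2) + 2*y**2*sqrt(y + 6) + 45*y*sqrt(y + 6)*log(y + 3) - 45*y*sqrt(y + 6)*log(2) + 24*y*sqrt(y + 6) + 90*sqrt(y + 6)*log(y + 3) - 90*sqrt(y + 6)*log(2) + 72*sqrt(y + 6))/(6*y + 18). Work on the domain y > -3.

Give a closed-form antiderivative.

f has the shape u'v + uv' for u = (y + 6)**(5/2)/3 and v = log(y/2 + 3/2) — it is the derivative of the product u*v.
Check: d/dy[(y + 6)**(5/2)*log(y/2 + 3/2)/3] = (5*y**2*sqrt(y + 6)*log(y + 3) - 5*y**2*sqrt(y + 6)*log(2) + 2*y**2*sqrt(y + 6) + 45*y*sqrt(y + 6)*log(y + 3) - 45*y*sqrt(y + 6)*log(2) + 24*y*sqrt(y + 6) + 90*sqrt(y + 6)*log(y + 3) - 90*sqrt(y + 6)*log(2) + 72*sqrt(y + 6))/(6*y + 18) = f(y).

An antiderivative is F(y) = (y + 6)**(5/2)*log(y/2 + 3/2)/3.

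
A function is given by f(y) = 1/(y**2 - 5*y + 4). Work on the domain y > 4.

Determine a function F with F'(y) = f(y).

An antiderivative is F(y) = -(-log(y - 4) + log(y - 1))/3.

Factor the denominator ((y - 4)*(y - 1)) and decompose: f = -1/(3*(y - 1)) + 1/(3*(y - 4)); each piece integrates to a log, atan, or power term.
Check: d/dy[-(-log(y - 4) + log(y - 1))/3] = 1/(y**2 - 5*y + 4) = f(y).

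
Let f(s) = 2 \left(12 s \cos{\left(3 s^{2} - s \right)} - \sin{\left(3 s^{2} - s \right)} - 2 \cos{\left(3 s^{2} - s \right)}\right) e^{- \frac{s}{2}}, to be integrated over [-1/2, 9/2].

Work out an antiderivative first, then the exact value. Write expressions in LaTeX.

Antiderivative: F(s) = 4 e^{- \frac{s}{2}} \sin{\left(3 s^{2} - s \right)}; value = - 4 e^{\frac{1}{4}} \sin{\left(\frac{5}{4} \right)} + \frac{4 \sin{\left(\frac{225}{4} \right)}}{e^{\frac{9}{4}}}

Recognize the product-rule pattern: f = u'v + uv' with u = 4 e^{- \frac{s}{2}}, v = \sin{\left(3 s^{2} - s \right)}, so integration by parts undoes it.
F(s) = 4 e^{- \frac{s}{2}} \sin{\left(3 s^{2} - s \right)} is an antiderivative of f.
Check: d/ds[4 e^{- \frac{s}{2}} \sin{\left(3 s^{2} - s \right)}] = \left(24 s \cos{\left(3 s^{2} - s \right)} - 2 \sin{\left(3 s^{2} - s \right)} - 4 \cos{\left(3 s^{2} - s \right)}\right) e^{- \frac{s}{2}}, which equals f(s).
F(9/2) = \frac{4 \sin{\left(\frac{225}{4} \right)}}{e^{\frac{9}{4}}}; F(-1/2) = 4 e^{\frac{1}{4}} \sin{\left(\frac{5}{4} \right)}.
Integral = F(9/2) - F(-1/2) = - 4 e^{\frac{1}{4}} \sin{\left(\frac{5}{4} \right)} + \frac{4 \sin{\left(\frac{225}{4} \right)}}{e^{\frac{9}{4}}}.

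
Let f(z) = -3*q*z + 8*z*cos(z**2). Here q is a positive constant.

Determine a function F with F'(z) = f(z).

The integrand splits into summands that can be handled one at a time.
Check: d/dz[-3*q*z**2/2 + 4*sin(z**2)] = -3*q*z + 8*z*cos(z**2) = f(z).

An antiderivative is F(z) = -3*q*z**2/2 + 4*sin(z**2).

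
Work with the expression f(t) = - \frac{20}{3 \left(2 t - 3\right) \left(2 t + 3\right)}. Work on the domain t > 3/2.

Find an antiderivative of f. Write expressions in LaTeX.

The denominator factors as 3 \left(2 t - 3\right) \left(2 t + 3\right); partial fractions split f into directly integrable pieces: \frac{10}{9 \left(2 t + 3\right)} - \frac{10}{9 \left(2 t - 3\right)}.
Check: d/dt[- \frac{5 \log{\left(t - \frac{3}{2} \right)}}{9} + \frac{5 \log{\left(t + \frac{3}{2} \right)}}{9}] = - \frac{20}{12 t^{2} - 27}, which equals f(t).

An antiderivative is F(t) = - \frac{5 \log{\left(t - \frac{3}{2} \right)}}{9} + \frac{5 \log{\left(t + \frac{3}{2} \right)}}{9}.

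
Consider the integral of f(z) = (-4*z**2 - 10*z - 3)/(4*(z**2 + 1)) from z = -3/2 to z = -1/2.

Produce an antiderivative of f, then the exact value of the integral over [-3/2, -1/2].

Antiderivative: F(z) = -z - 5*log(z**2 + 1)/4 + atan(z)/4; value = -1 - 5*log(5/4)/4 - atan(1/2)/4 + atan(3/2)/4 + 5*log(13/4)/4

Whatever form F(z) takes, F'(z) = f(z) is non-negotiable.
F(z) = -z - 5*log(z**2 + 1)/4 + atan(z)/4 is an antiderivative of f.
Check: d/dz[-z - 5*log(z**2 + 1)/4 + atan(z)/4] = (-4*z**2 - 10*z - 3)/(4*z**2 + 4), which equals f(z).
F(-1/2) = -5*log(5/4)/4 - atan(1/2)/4 + 1/2; F(-3/2) = -5*log(13/4)/4 - atan(3/2)/4 + 3/2.
Integral = F(-1/2) - F(-3/2) = -1 - 5*log(5/4)/4 - atan(1/2)/4 + atan(3/2)/4 + 5*log(13/4)/4.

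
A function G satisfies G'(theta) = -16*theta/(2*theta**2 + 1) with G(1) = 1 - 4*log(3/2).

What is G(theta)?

G(theta) = 1 - 4*log(theta**2 + 1/2)

G'(theta) matches the chain-rule pattern g'(h)*h' with inner function h(theta) = theta**2 + 1/2; substituting u = h(theta) collapses the integral.
A general antiderivative is -4*log(theta**2 + 1/2) + C.
The condition gives C = 1 - 4*log(3/2) - (-4*log(3/2)) = 1.
So G(theta) = 1 - 4*log(theta**2 + 1/2).
Check: d/dtheta[1 - 4*log(theta**2 + 1/2)] = -16*theta/(2*theta**2 + 1) = G'(theta).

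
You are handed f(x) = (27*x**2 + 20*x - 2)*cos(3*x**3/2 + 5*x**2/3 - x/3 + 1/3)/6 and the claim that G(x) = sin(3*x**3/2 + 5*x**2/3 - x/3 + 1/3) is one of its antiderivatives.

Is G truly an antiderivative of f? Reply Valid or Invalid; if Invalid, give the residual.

d/dx[G] = 9*x**2*cos(3*x**3/2 + 5*x**2/3 - x/3 + 1/3)/2 + 10*x*cos(3*x**3/2 + 5*x**2/3 - x/3 + 1/3)/3 - cos(3*x**3/2 + 5*x**2/3 - x/3 + 1/3)/3
This equals f(x) exactly, so the claim holds.

Valid - the claim checks out under differentiation.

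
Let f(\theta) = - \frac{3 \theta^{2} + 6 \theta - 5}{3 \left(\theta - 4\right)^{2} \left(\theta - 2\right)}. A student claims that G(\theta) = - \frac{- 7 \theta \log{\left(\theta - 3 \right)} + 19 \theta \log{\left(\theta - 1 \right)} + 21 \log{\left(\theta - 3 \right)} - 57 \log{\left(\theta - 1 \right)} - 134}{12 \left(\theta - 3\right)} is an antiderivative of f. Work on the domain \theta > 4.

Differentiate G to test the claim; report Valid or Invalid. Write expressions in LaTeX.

d/d\theta[G] = \frac{- 3 \theta^{2} - 12 \theta - 4}{3 \theta^{3} - 21 \theta^{2} + 45 \theta - 27}
d/d\theta[G] - f(\theta) = \frac{3 \theta^{4} + 18 \theta^{3} - 150 \theta^{2} + 127 \theta + 173}{3 \theta^{6} - 51 \theta^{5} + 351 \theta^{4} - 1245 \theta^{3} + 2382 \theta^{2} - 2304 \theta + 864} != 0.

Invalid: d/d\theta[G] - f = \frac{3 \theta^{4} + 18 \theta^{3} - 150 \theta^{2} + 127 \theta + 173}{3 \theta^{6} - 51 \theta^{5} + 351 \theta^{4} - 1245 \theta^{3} + 2382 \theta^{2} - 2304 \theta + 864}, which is not 0.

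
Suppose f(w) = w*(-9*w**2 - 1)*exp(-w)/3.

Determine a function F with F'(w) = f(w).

f has the shape u'v + uv' for u = 3*w**3 + 9*w**2 + 55*w/3 + 55/3 and v = exp(-w) — it is the derivative of the product u*v.
Check: d/dw[(9*w**3 + 27*w**2 + 55*w + 55)*exp(-w)/3] = (-9*w**3 - w)*exp(-w)/3, which equals f(w).

An antiderivative is F(w) = (9*w**3 + 27*w**2 + 55*w + 55)*exp(-w)/3.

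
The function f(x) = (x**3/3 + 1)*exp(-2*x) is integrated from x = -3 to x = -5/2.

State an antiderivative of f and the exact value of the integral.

f has the shape u'v + uv' for u = -x**3/6 - x**2/4 - x/4 - 5/8 and v = exp(-2*x) — it is the derivative of the product u*v.
F(x) = (-4*x**3 - 6*x**2 - 6*x - 15)*exp(-2*x)/24 is an antiderivative of f.
Check: d/dx[(-4*x**3 - 6*x**2 - 6*x - 15)*exp(-2*x)/24] = (x**3 + 3)*exp(-2*x)/3, which equals f(x).
F(-5/2) = 25*exp(5)/24; F(-3) = 19*exp(6)/8.
Integral = F(-5/2) - F(-3) = -19*exp(6)/8 + 25*exp(5)/24.

Antiderivative: F(x) = (-4*x**3 - 6*x**2 - 6*x - 15)*exp(-2*x)/24; value = -19*exp(6)/8 + 25*exp(5)/24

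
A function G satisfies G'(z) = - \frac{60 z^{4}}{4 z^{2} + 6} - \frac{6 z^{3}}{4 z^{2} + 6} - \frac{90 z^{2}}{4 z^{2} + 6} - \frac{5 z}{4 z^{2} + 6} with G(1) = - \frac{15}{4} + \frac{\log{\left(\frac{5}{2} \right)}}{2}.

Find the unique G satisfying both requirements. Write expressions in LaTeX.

The integrand splits into summands that can be handled one at a time.
A general antiderivative is - 5 z^{3} - \frac{3 z^{2}}{4} + \frac{\log{\left(z^{2} + \frac{3}{2} \right)}}{2} + 2 + C.
The condition gives C = - \frac{15}{4} + \frac{\log{\left(\frac{5}{2} \right)}}{2} - (- \frac{15}{4} + \frac{\log{\left(\frac{5}{2} \right)}}{2}) = 0.
So G(z) = - 5 z^{3} - \frac{3 z^{2}}{4} + \frac{\log{\left(z^{2} + \frac{3}{2} \right)}}{2} + 2.
Check: d/dz[- 5 z^{3} - \frac{3 z^{2}}{4} + \frac{\log{\left(z^{2} + \frac{3}{2} \right)}}{2} + 2] = \frac{- 60 z^{4} - 6 z^{3} - 90 z^{2} - 5 z}{4 z^{2} + 6}, which equals G'(z).

G(z) = - 5 z^{3} - \frac{3 z^{2}}{4} + \frac{\log{\left(z^{2} + \frac{3}{2} \right)}}{2} + 2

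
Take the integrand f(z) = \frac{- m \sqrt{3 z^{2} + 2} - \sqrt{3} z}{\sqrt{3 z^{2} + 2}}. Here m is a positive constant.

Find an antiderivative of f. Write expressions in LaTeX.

An antiderivative is F(z) = - m z - \sqrt{z^{2} + \frac{2}{3}}.

Differentiate the proposed F(z) back; it has to land on f(z) exactly.
Check: d/dz[- m z - \sqrt{z^{2} + \frac{2}{3}}] = \frac{- m \sqrt{3 z^{2} + 2} - \sqrt{3} z}{\sqrt{3 z^{2} + 2}} = f(z).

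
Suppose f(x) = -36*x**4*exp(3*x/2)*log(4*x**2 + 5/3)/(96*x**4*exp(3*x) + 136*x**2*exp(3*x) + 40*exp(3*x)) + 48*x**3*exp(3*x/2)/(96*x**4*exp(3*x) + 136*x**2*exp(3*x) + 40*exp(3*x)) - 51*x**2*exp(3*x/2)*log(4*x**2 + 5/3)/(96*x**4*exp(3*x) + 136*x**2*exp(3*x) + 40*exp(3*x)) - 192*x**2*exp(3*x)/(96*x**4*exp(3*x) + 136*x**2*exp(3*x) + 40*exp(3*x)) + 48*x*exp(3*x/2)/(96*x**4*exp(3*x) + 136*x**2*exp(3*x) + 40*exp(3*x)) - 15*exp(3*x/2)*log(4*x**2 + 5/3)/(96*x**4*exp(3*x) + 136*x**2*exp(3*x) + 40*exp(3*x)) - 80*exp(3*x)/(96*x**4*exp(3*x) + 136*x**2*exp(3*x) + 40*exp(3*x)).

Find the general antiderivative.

F(x) = -2*atan(x) + exp(-3*x/2)*log(4*x**2 + 5/3)/4 + C

The integrand splits into summands that can be handled one at a time.
Check: d/dx[-2*atan(x) + exp(-3*x/2)*log(4*x**2 + 5/3)/4] = (-36*x**4*exp(3*x/2)*log(4*x**2 + 5/3) + 48*x**3*exp(3*x/2) - 51*x**2*exp(3*x/2)*log(4*x**2 + 5/3) - 192*x**2*exp(3*x) + 48*x*exp(3*x/2) - 15*exp(3*x/2)*log(4*x**2 + 5/3) - 80*exp(3*x))/(96*x**4*exp(3*x) + 136*x**2*exp(3*x) + 40*exp(3*x)), which equals f(x).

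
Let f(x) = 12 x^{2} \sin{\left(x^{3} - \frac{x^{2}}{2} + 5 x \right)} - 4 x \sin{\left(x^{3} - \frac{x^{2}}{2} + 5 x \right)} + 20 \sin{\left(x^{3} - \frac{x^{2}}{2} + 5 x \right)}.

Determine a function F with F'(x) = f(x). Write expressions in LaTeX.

f matches the chain-rule pattern g'(h)*h' with inner function h(x) = x^{3} - \frac{x^{2}}{2} + 5 x; substituting u = h(x) collapses the integral.
Check: d/dx[- 4 \cos{\left(x^{3} - \frac{x^{2}}{2} + 5 x \right)}] = 12 x^{2} \sin{\left(x^{3} - \frac{x^{2}}{2} + 5 x \right)} - 4 x \sin{\left(x^{3} - \frac{x^{2}}{2} + 5 x \right)} + 20 \sin{\left(x^{3} - \frac{x^{2}}{2} + 5 x \right)} = f(x).

An antiderivative is F(x) = - 4 \cos{\left(x^{3} - \frac{x^{2}}{2} + 5 x \right)}.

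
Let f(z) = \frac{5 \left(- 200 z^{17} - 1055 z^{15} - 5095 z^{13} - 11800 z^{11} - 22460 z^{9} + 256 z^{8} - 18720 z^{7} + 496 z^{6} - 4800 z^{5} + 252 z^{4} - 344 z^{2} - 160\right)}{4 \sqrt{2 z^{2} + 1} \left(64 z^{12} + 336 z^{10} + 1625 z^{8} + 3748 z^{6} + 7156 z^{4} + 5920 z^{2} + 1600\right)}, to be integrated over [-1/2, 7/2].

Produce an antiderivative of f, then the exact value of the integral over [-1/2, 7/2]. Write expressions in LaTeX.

Antiderivative: F(z) = \frac{5 \sqrt{2 z^{2} + 1} \left(- \frac{5 z^{6}}{4} - \frac{z}{\frac{z^{4}}{2} + z^{2} + 4}\right)}{4 \left(4 z^{2} + \frac{5}{2}\right)}; value = - \frac{8591461585 \sqrt{102}}{308083712} - \frac{17055 \sqrt{6}}{982016}

Differentiate the proposed F(z) back; it has to land on f(z) exactly.
F(z) = \frac{5 \sqrt{2 z^{2} + 1} \left(- \frac{5 z^{6}}{4} - \frac{z}{\frac{z^{4}}{2} + z^{2} + 4}\right)}{4 \left(4 z^{2} + \frac{5}{2}\right)} is an antiderivative of f.
Check: d/dz[\frac{5 \sqrt{2 z^{2} + 1} \left(- \frac{5 z^{6}}{4} - \frac{z}{\frac{z^{4}}{2} + z^{2} + 4}\right)}{4 \left(4 z^{2} + \frac{5}{2}\right)}] = \frac{- 1000 z^{17} - 5275 z^{15} - 25475 z^{13} - 59000 z^{11} - 112300 z^{9} + 1280 z^{8} - 93600 z^{7} + 2480 z^{6} - 24000 z^{5} + 1260 z^{4} - 1720 z^{2} - 800}{256 z^{12} \sqrt{2 z^{2} + 1} + 1344 z^{10} \sqrt{2 z^{2} + 1} + 6500 z^{8} \sqrt{2 z^{2} + 1} + 14992 z^{6} \sqrt{2 z^{2} + 1} + 28624 z^{4} \sqrt{2 z^{2} + 1} + 23680 z^{2} \sqrt{2 z^{2} + 1} + 6400 \sqrt{2 z^{2} + 1}}, which equals f(z).
F(7/2) = - \frac{8591461585 \sqrt{102}}{308083712}; F(-1/2) = \frac{17055 \sqrt{6}}{982016}.
Integral = F(7/2) - F(-1/2) = - \frac{8591461585 \sqrt{102}}{308083712} - \frac{17055 \sqrt{6}}{982016}.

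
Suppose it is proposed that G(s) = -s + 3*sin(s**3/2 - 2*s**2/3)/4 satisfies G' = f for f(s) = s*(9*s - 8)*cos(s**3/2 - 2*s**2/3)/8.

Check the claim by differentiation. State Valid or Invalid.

d/ds[G] = 9*s**2*cos(s**3/2 - 2*s**2/3)/8 - s*cos(s**3/2 - 2*s**2/3) - 1
d/ds[G] - f(s) = -1 != 0.

Invalid: d/ds[G] - f = -1, which is not 0.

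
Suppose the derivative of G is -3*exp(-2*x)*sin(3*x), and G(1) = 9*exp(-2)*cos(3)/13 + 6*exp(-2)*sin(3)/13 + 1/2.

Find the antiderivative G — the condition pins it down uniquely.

G(x) = (13*exp(2*x) + 12*sin(3*x) + 18*cos(3*x))*exp(-2*x)/26

For G(x) to be correct, d/dx[G] must agree with the stated G'(x) identically.
A general antiderivative is 6*exp(-2*x)*sin(3*x)/13 + 9*exp(-2*x)*cos(3*x)/13 + C.
The condition gives C = 9*exp(-2)*cos(3)/13 + 6*exp(-2)*sin(3)/13 + 1/2 - (9*exp(-2)*cos(3)/13 + 6*exp(-2)*sin(3)/13) = 1/2.
So G(x) = (13*exp(2*x) + 12*sin(3*x) + 18*cos(3*x))*exp(-2*x)/26.
Check: d/dx[(13*exp(2*x) + 12*sin(3*x) + 18*cos(3*x))*exp(-2*x)/26] = -3*exp(-2*x)*sin(3*x) = G'(x).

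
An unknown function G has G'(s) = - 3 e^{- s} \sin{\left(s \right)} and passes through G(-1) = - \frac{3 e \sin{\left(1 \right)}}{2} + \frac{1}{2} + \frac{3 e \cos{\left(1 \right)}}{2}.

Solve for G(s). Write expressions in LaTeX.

For G(s) to be correct, d/ds[G] must agree with the stated G'(s) identically.
A general antiderivative is \frac{3 e^{- s} \sin{\left(s \right)}}{2} + \frac{3 e^{- s} \cos{\left(s \right)}}{2} + C.
The condition gives C = - \frac{3 e \sin{\left(1 \right)}}{2} + \frac{1}{2} + \frac{3 e \cos{\left(1 \right)}}{2} - (- \frac{3 e \sin{\left(1 \right)}}{2} + \frac{3 e \cos{\left(1 \right)}}{2}) = \frac{1}{2}.
So G(s) = \frac{\left(e^{s} + 3 \sin{\left(s \right)} + 3 \cos{\left(s \right)}\right) e^{- s}}{2}.
Check: d/ds[\frac{\left(e^{s} + 3 \sin{\left(s \right)} + 3 \cos{\left(s \right)}\right) e^{- s}}{2}] = - 3 e^{- s} \sin{\left(s \right)} = G'(s).

G(s) = \frac{\left(e^{s} + 3 \sin{\left(s \right)} + 3 \cos{\left(s \right)}\right) e^{- s}}{2}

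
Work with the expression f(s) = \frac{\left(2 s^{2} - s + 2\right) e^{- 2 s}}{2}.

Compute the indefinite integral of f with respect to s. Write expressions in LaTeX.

F(s) = \frac{\left(- 4 s^{2} - 2 s - 5\right) e^{- 2 s}}{8} + C

Recognize the product-rule pattern: f = u'v + uv' with u = - \frac{s^{2}}{2} - \frac{s}{4} - \frac{5}{8}, v = e^{- 2 s}, so integration by parts undoes it.
Check: d/ds[\frac{\left(- 4 s^{2} - 2 s - 5\right) e^{- 2 s}}{8}] = \frac{\left(2 s^{2} - s + 2\right) e^{- 2 s}}{2} = f(s).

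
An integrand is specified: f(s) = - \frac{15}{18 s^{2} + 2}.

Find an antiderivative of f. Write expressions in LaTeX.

An antiderivative is F(s) = - \frac{5 \operatorname{atan}{\left(3 s \right)}}{2}.

For F(s) to be correct the identity F'(s) - f(s) = 0 must hold.
Check: d/ds[- \frac{5 \operatorname{atan}{\left(3 s \right)}}{2}] = - \frac{15}{18 s^{2} + 2} = f(s).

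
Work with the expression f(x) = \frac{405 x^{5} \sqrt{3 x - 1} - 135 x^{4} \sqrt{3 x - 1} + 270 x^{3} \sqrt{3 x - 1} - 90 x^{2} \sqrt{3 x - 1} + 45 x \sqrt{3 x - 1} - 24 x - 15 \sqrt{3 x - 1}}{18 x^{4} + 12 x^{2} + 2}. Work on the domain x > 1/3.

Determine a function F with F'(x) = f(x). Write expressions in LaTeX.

Recover f(x) by differentiating a candidate F(x); any mismatch rules it out.
Check: d/dx[\frac{27 x^{4} \sqrt{3 x - 1} - 18 x^{3} \sqrt{3 x - 1} + 12 x^{2} \sqrt{3 x - 1} - 6 x \sqrt{3 x - 1} + \sqrt{3 x - 1} + 2}{3 x^{2} + 1}] = \frac{1215 x^{6} - 810 x^{5} + 945 x^{4} - 540 x^{3} + 225 x^{2} - 24 x \sqrt{3 x - 1} - 90 x + 15}{18 x^{4} \sqrt{3 x - 1} + 12 x^{2} \sqrt{3 x - 1} + 2 \sqrt{3 x - 1}}, which equals f(x).

An antiderivative is F(x) = \frac{27 x^{4} \sqrt{3 x - 1} - 18 x^{3} \sqrt{3 x - 1} + 12 x^{2} \sqrt{3 x - 1} - 6 x \sqrt{3 x - 1} + \sqrt{3 x - 1} + 2}{3 x^{2} + 1}.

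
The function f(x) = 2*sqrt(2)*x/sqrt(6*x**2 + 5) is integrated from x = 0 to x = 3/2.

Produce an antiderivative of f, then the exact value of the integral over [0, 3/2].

f matches the chain-rule pattern g'(h)*h' with inner function h(x) = 3*x**2 + 5/2; substituting u = h(x) collapses the integral.
F(x) = sqrt(2)*sqrt(6*x**2 + 5)/3 is an antiderivative of f.
Check: d/dx[sqrt(2)*sqrt(6*x**2 + 5)/3] = 2*sqrt(2)*x/sqrt(6*x**2 + 5) = f(x).
F(3/2) = sqrt(37)/3; F(0) = sqrt(10)/3.
Integral = F(3/2) - F(0) = -sqrt(10)/3 + sqrt(37)/3.

Antiderivative: F(x) = sqrt(2)*sqrt(6*x**2 + 5)/3; value = -sqrt(10)/3 + sqrt(37)/3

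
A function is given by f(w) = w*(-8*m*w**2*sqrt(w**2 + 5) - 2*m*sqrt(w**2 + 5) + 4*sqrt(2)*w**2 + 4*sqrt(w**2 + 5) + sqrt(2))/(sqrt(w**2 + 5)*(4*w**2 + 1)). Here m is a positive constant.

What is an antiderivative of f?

Differentiate the proposed F(w) back; it has to land on f(w) exactly.
Check: d/dw[(-2*m*w**2 + 2*sqrt(2)*sqrt(w**2 + 5) + log(4*w**2 + 1))/2] = (-8*m*w**3*sqrt(w**2 + 5) - 2*m*w*sqrt(w**2 + 5) + 4*sqrt(2)*w**3 + 4*w*sqrt(w**2 + 5) + sqrt(2)*w)/(4*w**2*sqrt(w**2 + 5) + sqrt(w**2 + 5)), which equals f(w).

An antiderivative is F(w) = (-2*m*w**2 + 2*sqrt(2)*sqrt(w**2 + 5) + log(4*w**2 + 1))/2.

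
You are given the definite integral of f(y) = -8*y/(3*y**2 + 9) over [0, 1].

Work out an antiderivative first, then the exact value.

f matches the chain-rule pattern g'(h)*h' with inner function h(y) = 2*y**2 + 6; substituting u = h(y) collapses the integral.
F(y) = -4*log(2*y**2 + 6)/3 is an antiderivative of f.
Check: d/dy[-4*log(2*y**2 + 6)/3] = -8*y/(3*y**2 + 9) = f(y).
F(1) = -4*log(8)/3; F(0) = -4*log(6)/3.
Integral = F(1) - F(0) = -4*log(8)/3 + 4*log(6)/3.

Antiderivative: F(y) = -4*log(2*y**2 + 6)/3; value = -4*log(8)/3 + 4*log(6)/3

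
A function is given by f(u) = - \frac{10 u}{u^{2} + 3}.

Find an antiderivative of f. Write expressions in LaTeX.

The substitution w = 2 u^{2} + 6 works: f is exactly (dF/dw)*(dw/du) for that inner function.
Check: d/du[- 5 \log{\left(2 u^{2} + 6 \right)}] = - \frac{10 u}{u^{2} + 3} = f(u).

An antiderivative is F(u) = - 5 \log{\left(2 u^{2} + 6 \right)}.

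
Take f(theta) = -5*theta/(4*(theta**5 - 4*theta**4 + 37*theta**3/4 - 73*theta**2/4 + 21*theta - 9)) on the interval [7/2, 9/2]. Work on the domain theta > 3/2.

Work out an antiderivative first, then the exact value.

The denominator factors as (theta - 1)*(2*theta - 3)**2*(theta**2 + 4); partial fractions split f into directly integrable pieces: -(11*theta + 4)/(125*(theta**2 + 4)) + 272/(125*(2*theta - 3)) - 12/(5*(2*theta - 3)**2) - 1/(theta - 1).
F(theta) = (544*theta*log(theta - 3/2) - 500*theta*log(theta - 1) - 22*theta*log(theta**2 + 4) - 8*theta*atan(theta/2) - 816*log(theta - 3/2) + 750*log(theta - 1) + 33*log(theta**2 + 4) + 12*atan(theta/2) + 300)/(500*theta - 750) is an antiderivative of f.
Check: d/dtheta[(544*theta*log(theta - 3/2) - 500*theta*log(theta - 1) - 22*theta*log(theta**2 + 4) - 8*theta*atan(theta/2) - 816*log(theta - 3/2) + 750*log(theta - 1) + 33*log(theta**2 + 4) + 12*atan(theta/2) + 300)/(500*theta - 750)] = -5*theta/(4*theta**5 - 16*theta**4 + 37*theta**3 - 73*theta**2 + 84*theta - 36), which equals f(theta).
F(9/2) = -log(7/2) - 11*log(97/4)/250 - 2*atan(9/4)/125 + 1/5 + 136*log(3)/125; F(7/2) = -log(5/2) - 11*log(65/4)/250 - 2*atan(7/4)/125 + 3/10 + 136*log(2)/125.
Integral = F(9/2) - F(7/2) = -log(7/2) - 136*log(2)/125 - 11*log(97/4)/250 - 1/10 - 2*atan(9/4)/125 + 2*atan(7/4)/125 + 11*log(65/4)/250 + log(5/2) + 136*log(3)/125.

Antiderivative: F(theta) = (544*theta*log(theta - 3/2) - 500*theta*log(theta - 1) - 22*theta*log(theta**2 + 4) - 8*theta*atan(theta/2) - 816*log(theta - 3/2) + 750*log(theta - 1) + 33*log(theta**2 + 4) + 12*atan(theta/2) + 300)/(500*theta - 750); value = -log(7/2) - 136*log(2)/125 - 11*log(97/4)/250 - 1/10 - 2*atan(9/4)/125 + 2*atan(7/4)/125 + 11*log(65/4)/250 + log(5/2) + 136*log(3)/125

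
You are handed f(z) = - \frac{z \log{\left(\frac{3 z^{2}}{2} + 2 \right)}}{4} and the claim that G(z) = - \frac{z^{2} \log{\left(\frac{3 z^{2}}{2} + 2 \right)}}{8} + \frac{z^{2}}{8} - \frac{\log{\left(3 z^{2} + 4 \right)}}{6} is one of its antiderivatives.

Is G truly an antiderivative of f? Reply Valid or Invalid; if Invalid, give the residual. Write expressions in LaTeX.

Valid - the claim checks out under differentiation.

d/dz[G] = - \frac{z \log{\left(\frac{3 z^{2}}{2} + 2 \right)}}{4}
This equals f(z) exactly, so the claim holds.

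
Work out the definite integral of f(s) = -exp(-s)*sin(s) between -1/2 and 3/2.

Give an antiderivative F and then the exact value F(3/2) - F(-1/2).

Since d/ds undoes antidifferentiation here, F'(s) = f(s) is required of F(s).
F(s) = (sin(s) + cos(s))*exp(-s)/2 is an antiderivative of f.
Check: d/ds[(sin(s) + cos(s))*exp(-s)/2] = -exp(-s)*sin(s) = f(s).
F(3/2) = exp(-3/2)*cos(3/2)/2 + exp(-3/2)*sin(3/2)/2; F(-1/2) = -exp(1/2)*sin(1/2)/2 + exp(1/2)*cos(1/2)/2.
Integral = F(3/2) - F(-1/2) = -exp(1/2)*cos(1/2)/2 + exp(-3/2)*cos(3/2)/2 + exp(-3/2)*sin(3/2)/2 + exp(1/2)*sin(1/2)/2.

Antiderivative: F(s) = (sin(s) + cos(s))*exp(-s)/2; value = -exp(1/2)*cos(1/2)/2 + exp(-3/2)*cos(3/2)/2 + exp(-3/2)*sin(3/2)/2 + exp(1/2)*sin(1/2)/2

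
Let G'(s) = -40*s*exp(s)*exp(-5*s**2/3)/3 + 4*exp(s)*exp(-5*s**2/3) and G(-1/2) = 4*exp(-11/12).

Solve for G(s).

G(s) = 4*exp(s)*exp(-5*s**2/3)

The substitution u = -5*s**2/3 + s works: G'(s) is exactly (dG/du)*(du/ds) for that inner function.
A general antiderivative is 4*exp(-5*s**2/3 + s) + C.
The condition gives C = 4*exp(-11/12) - (4*exp(-11/12)) = 0.
So G(s) = 4*exp(s)*exp(-5*s**2/3).
Check: d/ds[4*exp(s)*exp(-5*s**2/3)] = (-40*s*exp(s) + 12*exp(s))*exp(-5*s**2/3)/3, which equals G'(s).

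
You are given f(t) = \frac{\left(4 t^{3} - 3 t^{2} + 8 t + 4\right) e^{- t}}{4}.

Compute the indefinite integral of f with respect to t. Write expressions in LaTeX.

f has the shape u'v + uv' for u = - t^{3} - \frac{9 t^{2}}{4} - \frac{13 t}{2} - \frac{15}{2} and v = e^{- t} — it is the derivative of the product u*v.
Check: d/dt[\frac{\left(- 4 t^{3} - 9 t^{2} - 26 t - 30\right) e^{- t}}{4}] = \frac{\left(4 t^{3} - 3 t^{2} + 8 t + 4\right) e^{- t}}{4} = f(t).

F(t) = \frac{\left(- 4 t^{3} - 9 t^{2} - 26 t - 30\right) e^{- t}}{4} + C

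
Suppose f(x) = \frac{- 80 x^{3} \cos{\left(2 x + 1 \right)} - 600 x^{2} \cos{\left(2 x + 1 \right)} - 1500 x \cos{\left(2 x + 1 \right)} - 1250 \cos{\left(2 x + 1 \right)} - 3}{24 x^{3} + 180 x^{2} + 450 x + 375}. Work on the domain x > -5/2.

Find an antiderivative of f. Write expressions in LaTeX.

Whatever form F(x) takes, F'(x) = f(x) is non-negotiable.
Check: d/dx[\frac{- 20 \left(2 x + 5\right)^{2} \sin{\left(2 x + 1 \right)} + 3}{12 \left(2 x + 5\right)^{2}}] = \frac{- 80 x^{3} \cos{\left(2 x + 1 \right)} - 600 x^{2} \cos{\left(2 x + 1 \right)} - 1500 x \cos{\left(2 x + 1 \right)} - 1250 \cos{\left(2 x + 1 \right)} - 3}{24 x^{3} + 180 x^{2} + 450 x + 375} = f(x).

An antiderivative is F(x) = \frac{- 20 \left(2 x + 5\right)^{2} \sin{\left(2 x + 1 \right)} + 3}{12 \left(2 x + 5\right)^{2}}.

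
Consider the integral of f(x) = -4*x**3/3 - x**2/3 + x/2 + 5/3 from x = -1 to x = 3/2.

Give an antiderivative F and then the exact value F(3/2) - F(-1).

Integrate term by term and add the pieces.
F(x) = -x*(12*x**3 + 4*x**2 - 9*x - 60)/36 is an antiderivative of f.
Check: d/dx[-x*(12*x**3 + 4*x**2 - 9*x - 60)/36] = -4*x**3/3 - x**2/3 + x/2 + 5/3 = f(x).
F(3/2) = 1; F(-1) = -59/36.
Integral = F(3/2) - F(-1) = 95/36.

Antiderivative: F(x) = -x*(12*x**3 + 4*x**2 - 9*x - 60)/36; value = 95/36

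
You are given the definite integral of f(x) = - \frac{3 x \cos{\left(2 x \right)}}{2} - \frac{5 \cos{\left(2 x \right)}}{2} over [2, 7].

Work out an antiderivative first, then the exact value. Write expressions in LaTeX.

Integrate term by term and add the pieces.
F(x) = - \frac{3 x \sin{\left(2 x \right)}}{4} - \frac{5 \sin{\left(2 x \right)}}{4} - \frac{3 \cos{\left(2 x \right)}}{8} is an antiderivative of f.
Check: d/dx[- \frac{3 x \sin{\left(2 x \right)}}{4} - \frac{5 \sin{\left(2 x \right)}}{4} - \frac{3 \cos{\left(2 x \right)}}{8}] = - \frac{3 x \cos{\left(2 x \right)}}{2} - \frac{5 \cos{\left(2 x \right)}}{2} = f(x).
F(7) = - \frac{13 \sin{\left(14 \right)}}{2} - \frac{3 \cos{\left(14 \right)}}{8}; F(2) = - \frac{3 \cos{\left(4 \right)}}{8} - \frac{11 \sin{\left(4 \right)}}{4}.
Integral = F(7) - F(2) = - \frac{13 \sin{\left(14 \right)}}{2} + \frac{11 \sin{\left(4 \right)}}{4} + \frac{3 \cos{\left(4 \right)}}{8} - \frac{3 \cos{\left(14 \right)}}{8}.

Antiderivative: F(x) = - \frac{3 x \sin{\left(2 x \right)}}{4} - \frac{5 \sin{\left(2 x \right)}}{4} - \frac{3 \cos{\left(2 x \right)}}{8}; value = - \frac{13 \sin{\left(14 \right)}}{2} + \frac{11 \sin{\left(4 \right)}}{4} + \frac{3 \cos{\left(4 \right)}}{8} - \frac{3 \cos{\left(14 \right)}}{8}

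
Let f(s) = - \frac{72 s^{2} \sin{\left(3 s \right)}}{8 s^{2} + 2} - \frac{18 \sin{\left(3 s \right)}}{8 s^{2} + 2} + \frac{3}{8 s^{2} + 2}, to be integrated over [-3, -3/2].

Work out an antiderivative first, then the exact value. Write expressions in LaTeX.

The integrand splits into summands that can be handled one at a time.
F(s) = \frac{3 \left(4 \cos{\left(3 s \right)} + \operatorname{atan}{\left(2 s \right)}\right)}{4} is an antiderivative of f.
Check: d/ds[\frac{3 \left(4 \cos{\left(3 s \right)} + \operatorname{atan}{\left(2 s \right)}\right)}{4}] = \frac{- 72 s^{2} \sin{\left(3 s \right)} - 18 \sin{\left(3 s \right)} + 3}{8 s^{2} + 2}, which equals f(s).
F(-3/2) = - \frac{3 \operatorname{atan}{\left(3 \right)}}{4} + 3 \cos{\left(\frac{9}{2} \right)}; F(-3) = 3 \cos{\left(9 \right)} - \frac{3 \operatorname{atan}{\left(6 \right)}}{4}.
Integral = F(-3/2) - F(-3) = - \frac{3 \operatorname{atan}{\left(3 \right)}}{4} + 3 \cos{\left(\frac{9}{2} \right)} + \frac{3 \operatorname{atan}{\left(6 \right)}}{4} - 3 \cos{\left(9 \right)}.

Antiderivative: F(s) = \frac{3 \left(4 \cos{\left(3 s \right)} + \operatorname{atan}{\left(2 s \right)}\right)}{4}; value = - \frac{3 \operatorname{atan}{\left(3 \right)}}{4} + 3 \cos{\left(\frac{9}{2} \right)} + \frac{3 \operatorname{atan}{\left(6 \right)}}{4} - 3 \cos{\left(9 \right)}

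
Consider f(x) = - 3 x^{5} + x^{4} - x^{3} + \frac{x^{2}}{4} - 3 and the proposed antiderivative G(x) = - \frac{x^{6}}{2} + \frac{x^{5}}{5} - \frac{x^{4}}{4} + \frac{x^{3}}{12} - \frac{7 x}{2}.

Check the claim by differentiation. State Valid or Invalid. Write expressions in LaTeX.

d/dx[G] = - 3 x^{5} + x^{4} - x^{3} + \frac{x^{2}}{4} - \frac{7}{2}
d/dx[G] - f(x) = - \frac{1}{2} != 0.

Invalid: d/dx[G] - f = - \frac{1}{2}, which is not 0.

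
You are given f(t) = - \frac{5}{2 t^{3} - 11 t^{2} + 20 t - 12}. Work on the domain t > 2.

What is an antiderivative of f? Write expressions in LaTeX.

The denominator factors as \left(t - 2\right)^{2} \left(2 t - 3\right); partial fractions split f into directly integrable pieces: - \frac{20}{2 t - 3} + \frac{10}{t - 2} - \frac{5}{\left(t - 2\right)^{2}}.
Check: d/dt[\frac{5 \left(2 t \log{\left(t - 2 \right)} - 2 t \log{\left(t - \frac{3}{2} \right)} - 4 \log{\left(t - 2 \right)} + 4 \log{\left(t - \frac{3}{2} \right)} + 1\right)}{t - 2}] = - \frac{5}{2 t^{3} - 11 t^{2} + 20 t - 12} = f(t).

An antiderivative is F(t) = \frac{5 \left(2 t \log{\left(t - 2 \right)} - 2 t \log{\left(t - \frac{3}{2} \right)} - 4 \log{\left(t - 2 \right)} + 4 \log{\left(t - \frac{3}{2} \right)} + 1\right)}{t - 2}.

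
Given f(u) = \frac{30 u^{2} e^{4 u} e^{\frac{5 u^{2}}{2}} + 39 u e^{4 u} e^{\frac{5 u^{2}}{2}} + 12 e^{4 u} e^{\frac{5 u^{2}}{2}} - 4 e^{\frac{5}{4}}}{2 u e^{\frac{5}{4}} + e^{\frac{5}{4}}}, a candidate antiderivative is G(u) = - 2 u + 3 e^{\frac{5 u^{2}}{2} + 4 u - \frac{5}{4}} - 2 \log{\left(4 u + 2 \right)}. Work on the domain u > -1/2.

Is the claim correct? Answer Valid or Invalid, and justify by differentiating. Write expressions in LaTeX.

d/du[G] = \frac{\frac{30 u^{2} e^{4 u} e^{\frac{5 u^{2}}{2}}}{e^{\frac{5}{4}}} + \frac{39 u e^{4 u} e^{\frac{5 u^{2}}{2}}}{e^{\frac{5}{4}}} - 4 u + \frac{12 e^{4 u} e^{\frac{5 u^{2}}{2}}}{e^{\frac{5}{4}}} - 6}{2 u + 1}
d/du[G] - f(u) = -2 != 0.

Invalid: d/du[G] - f = -2, which is not 0.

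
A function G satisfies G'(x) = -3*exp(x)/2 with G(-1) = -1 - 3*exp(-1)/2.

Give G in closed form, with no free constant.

Whatever form G(x) takes, its d/dx must return the stated G'(x).
A general antiderivative is -3*exp(x)/2 + C.
The condition gives C = -1 - 3*exp(-1)/2 - (-3*exp(-1)/2) = -1.
So G(x) = -3*exp(x)/2 - 1.
Check: d/dx[-3*exp(x)/2 - 1] = -3*exp(x)/2 = G'(x).

G(x) = -3*exp(x)/2 - 1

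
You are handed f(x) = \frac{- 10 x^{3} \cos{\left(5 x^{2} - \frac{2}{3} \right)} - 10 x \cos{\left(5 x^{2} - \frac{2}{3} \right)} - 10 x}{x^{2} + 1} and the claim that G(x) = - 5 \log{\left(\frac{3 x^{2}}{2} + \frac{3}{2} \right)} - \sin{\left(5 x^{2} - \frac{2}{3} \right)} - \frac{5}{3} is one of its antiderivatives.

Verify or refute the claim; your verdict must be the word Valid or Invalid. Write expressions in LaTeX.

d/dx[G] = \frac{- 10 x^{3} \cos{\left(5 x^{2} - \frac{2}{3} \right)} - 10 x \cos{\left(5 x^{2} - \frac{2}{3} \right)} - 10 x}{x^{2} + 1}
This equals f(x) exactly, so the claim holds.

Valid - the claim checks out under differentiation.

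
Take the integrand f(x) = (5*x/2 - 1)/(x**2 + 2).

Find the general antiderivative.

F(x) = -(-5*log(x**2 + 2) + 2*sqrt(2)*atan(sqrt(2)*x/2))/4 + C

Whatever form F(x) takes, F'(x) = f(x) is non-negotiable.
Check: d/dx[-(-5*log(x**2 + 2) + 2*sqrt(2)*atan(sqrt(2)*x/2))/4] = (5*x - 2)/(2*x**2 + 4), which equals f(x).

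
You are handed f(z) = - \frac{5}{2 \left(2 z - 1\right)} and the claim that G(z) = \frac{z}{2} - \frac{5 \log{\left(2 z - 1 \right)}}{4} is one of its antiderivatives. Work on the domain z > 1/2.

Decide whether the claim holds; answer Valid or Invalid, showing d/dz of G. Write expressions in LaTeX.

Invalid: d/dz[G] - f = \frac{1}{2}, which is not 0.

d/dz[G] = \frac{z - 3}{2 z - 1}
d/dz[G] - f(z) = \frac{1}{2} != 0.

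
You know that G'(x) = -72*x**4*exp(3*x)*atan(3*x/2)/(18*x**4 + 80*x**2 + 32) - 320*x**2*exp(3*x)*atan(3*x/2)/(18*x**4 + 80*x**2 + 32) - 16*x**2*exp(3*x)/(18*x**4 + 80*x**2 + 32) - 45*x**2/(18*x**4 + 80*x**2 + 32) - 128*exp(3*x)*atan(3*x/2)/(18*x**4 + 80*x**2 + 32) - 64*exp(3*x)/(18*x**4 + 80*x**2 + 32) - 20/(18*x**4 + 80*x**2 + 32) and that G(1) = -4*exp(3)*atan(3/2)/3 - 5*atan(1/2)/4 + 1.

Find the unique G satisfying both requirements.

G(x) = -(16*exp(3*x)*atan(3*x/2) + 15*atan(x/2) - 12)/12

The integrand splits into summands that can be handled one at a time.
A general antiderivative is -4*exp(3*x)*atan(3*x/2)/3 - 5*atan(x/2)/4 + C.
The condition gives C = -4*exp(3)*atan(3/2)/3 - 5*atan(1/2)/4 + 1 - (-4*exp(3)*atan(3/2)/3 - 5*atan(1/2)/4) = 1.
So G(x) = -(16*exp(3*x)*atan(3*x/2) + 15*atan(x/2) - 12)/12.
Check: d/dx[-(16*exp(3*x)*atan(3*x/2) + 15*atan(x/2) - 12)/12] = (-72*x**4*exp(3*x)*atan(3*x/2) - 320*x**2*exp(3*x)*atan(3*x/2) - 16*x**2*exp(3*x) - 45*x**2 - 128*exp(3*x)*atan(3*x/2) - 64*exp(3*x) - 20)/(18*x**4 + 80*x**2 + 32), which equals G'(x).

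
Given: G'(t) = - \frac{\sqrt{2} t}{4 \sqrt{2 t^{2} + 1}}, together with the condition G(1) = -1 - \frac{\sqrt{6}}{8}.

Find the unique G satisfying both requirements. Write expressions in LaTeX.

G'(t) matches the chain-rule pattern g'(h)*h' with inner function h(t) = t^{2} + \frac{1}{2}; substituting u = h(t) collapses the integral.
A general antiderivative is - \frac{\sqrt{t^{2} + \frac{1}{2}}}{4} + C.
The condition gives C = -1 - \frac{\sqrt{6}}{8} - (- \frac{\sqrt{6}}{8}) = -1.
So G(t) = \frac{- \sqrt{2} \sqrt{2 t^{2} + 1} - 8}{8}.
Check: d/dt[\frac{- \sqrt{2} \sqrt{2 t^{2} + 1} - 8}{8}] = - \frac{\sqrt{2} t}{4 \sqrt{2 t^{2} + 1}} = G'(t).

G(t) = \frac{- \sqrt{2} \sqrt{2 t^{2} + 1} - 8}{8}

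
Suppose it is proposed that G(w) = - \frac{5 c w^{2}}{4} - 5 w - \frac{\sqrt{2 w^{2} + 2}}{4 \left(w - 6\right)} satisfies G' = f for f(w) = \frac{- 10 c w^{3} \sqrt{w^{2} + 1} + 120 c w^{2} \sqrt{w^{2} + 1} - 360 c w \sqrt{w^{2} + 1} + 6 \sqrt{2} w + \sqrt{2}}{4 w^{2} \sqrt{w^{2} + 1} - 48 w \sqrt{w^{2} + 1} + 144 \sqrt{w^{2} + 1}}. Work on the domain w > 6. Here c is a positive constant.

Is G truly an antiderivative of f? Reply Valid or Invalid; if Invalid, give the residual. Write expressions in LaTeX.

Invalid: d/dw[G] - f = -5, which is not 0.

d/dw[G] = \frac{- 10 c w^{3} \sqrt{w^{2} + 1} + 120 c w^{2} \sqrt{w^{2} + 1} - 360 c w \sqrt{w^{2} + 1} - 20 w^{2} \sqrt{w^{2} + 1} + 240 w \sqrt{w^{2} + 1} + 6 \sqrt{2} w - 720 \sqrt{w^{2} + 1} + \sqrt{2}}{4 w^{2} \sqrt{w^{2} + 1} - 48 w \sqrt{w^{2} + 1} + 144 \sqrt{w^{2} + 1}}
d/dw[G] - f(w) = -5 != 0.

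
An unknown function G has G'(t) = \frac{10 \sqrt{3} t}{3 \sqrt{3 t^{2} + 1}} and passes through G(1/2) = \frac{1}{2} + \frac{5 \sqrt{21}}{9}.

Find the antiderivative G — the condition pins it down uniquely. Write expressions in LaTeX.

G'(t) matches the chain-rule pattern g'(h)*h' with inner function h(t) = 4 t^{2} + \frac{4}{3}; substituting u = h(t) collapses the integral.
A general antiderivative is \frac{5 \sqrt{4 t^{2} + \frac{4}{3}}}{3} + C.
The condition gives C = \frac{1}{2} + \frac{5 \sqrt{21}}{9} - (\frac{5 \sqrt{21}}{9}) = \frac{1}{2}.
So G(t) = \frac{5 \sqrt{4 t^{2} + \frac{4}{3}}}{3} + \frac{1}{2}.
Check: d/dt[\frac{5 \sqrt{4 t^{2} + \frac{4}{3}}}{3} + \frac{1}{2}] = \frac{10 \sqrt{3} t}{3 \sqrt{3 t^{2} + 1}} = G'(t).

G(t) = \frac{5 \sqrt{4 t^{2} + \frac{4}{3}}}{3} + \frac{1}{2}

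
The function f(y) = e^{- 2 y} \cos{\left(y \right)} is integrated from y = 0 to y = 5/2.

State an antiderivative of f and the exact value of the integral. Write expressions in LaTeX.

Antiderivative: F(y) = \frac{e^{- 2 y} \sin{\left(y \right)}}{5} - \frac{2 e^{- 2 y} \cos{\left(y \right)}}{5}; value = \frac{\sin{\left(\frac{5}{2} \right)}}{5 e^{5}} - \frac{2 \cos{\left(\frac{5}{2} \right)}}{5 e^{5}} + \frac{2}{5}

Since d/dy undoes antidifferentiation here, F'(y) = f(y) is required of F(y).
F(y) = \frac{e^{- 2 y} \sin{\left(y \right)}}{5} - \frac{2 e^{- 2 y} \cos{\left(y \right)}}{5} is an antiderivative of f.
Check: d/dy[\frac{e^{- 2 y} \sin{\left(y \right)}}{5} - \frac{2 e^{- 2 y} \cos{\left(y \right)}}{5}] = e^{- 2 y} \cos{\left(y \right)} = f(y).
F(5/2) = \frac{\sin{\left(\frac{5}{2} \right)}}{5 e^{5}} - \frac{2 \cos{\left(\frac{5}{2} \right)}}{5 e^{5}}; F(0) = - \frac{2}{5}.
Integral = F(5/2) - F(0) = \frac{\sin{\left(\frac{5}{2} \right)}}{5 e^{5}} - \frac{2 \cos{\left(\frac{5}{2} \right)}}{5 e^{5}} + \frac{2}{5}.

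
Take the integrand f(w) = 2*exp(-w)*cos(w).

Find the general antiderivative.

F(w) = -(-sin(w) + cos(w))*exp(-w) + C

A first test for any F(w): its w-derivative must equal f(w) identically.
Check: d/dw[-(-sin(w) + cos(w))*exp(-w)] = 2*exp(-w)*cos(w) = f(w).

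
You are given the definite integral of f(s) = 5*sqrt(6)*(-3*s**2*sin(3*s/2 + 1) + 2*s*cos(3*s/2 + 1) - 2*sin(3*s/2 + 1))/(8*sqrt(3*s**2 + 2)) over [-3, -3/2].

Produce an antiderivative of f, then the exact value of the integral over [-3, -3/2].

Antiderivative: F(s) = 5*sqrt(6)*sqrt(3*s**2 + 2)*cos(3*s/2 + 1)/12; value = 5*sqrt(210)*cos(5/4)/24 - 5*sqrt(174)*cos(7/2)/12

f has the shape u'v + uv' for u = 5*sqrt(s**2/2 + 1/3)/2 and v = cos(3*s/2 + 1) — it is the derivative of the product u*v.
F(s) = 5*sqrt(6)*sqrt(3*s**2 + 2)*cos(3*s/2 + 1)/12 is an antiderivative of f.
Check: d/ds[5*sqrt(6)*sqrt(3*s**2 + 2)*cos(3*s/2 + 1)/12] = (-15*sqrt(6)*s**2*sin(3*s/2 + 1) + 10*sqrt(6)*s*cos(3*s/2 + 1) - 10*sqrt(6)*sin(3*s/2 + 1))/(8*sqrt(3*s**2 + 2)), which equals f(s).
F(-3/2) = 5*sqrt(210)*cos(5/4)/24; F(-3) = 5*sqrt(174)*cos(7/2)/12.
Integral = F(-3/2) - F(-3) = 5*sqrt(210)*cos(5/4)/24 - 5*sqrt(174)*cos(7/2)/12.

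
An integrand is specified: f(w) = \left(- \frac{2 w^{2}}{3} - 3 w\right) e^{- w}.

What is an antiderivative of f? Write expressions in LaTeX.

f has the shape u'v + uv' for u = \frac{2 w^{2}}{3} + \frac{13 w}{3} + \frac{13}{3} and v = e^{- w} — it is the derivative of the product u*v.
Check: d/dw[\frac{\left(2 w^{2} + 13 w + 13\right) e^{- w}}{3}] = \frac{\left(- 2 w^{2} - 9 w\right) e^{- w}}{3}, which equals f(w).

An antiderivative is F(w) = \frac{\left(2 w^{2} + 13 w + 13\right) e^{- w}}{3}.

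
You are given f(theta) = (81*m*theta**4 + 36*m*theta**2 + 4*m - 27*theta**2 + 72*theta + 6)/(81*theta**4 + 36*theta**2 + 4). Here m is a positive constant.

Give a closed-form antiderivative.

Whatever form F(theta) takes, F'(theta) = f(theta) is non-negotiable.
Check: d/dtheta[(9*m*theta**3 + 2*m*theta + 3*theta - 4)/(9*theta**2 + 2)] = (81*m*theta**4 + 36*m*theta**2 + 4*m - 27*theta**2 + 72*theta + 6)/(81*theta**4 + 36*theta**2 + 4) = f(theta).

An antiderivative is F(theta) = (9*m*theta**3 + 2*m*theta + 3*theta - 4)/(9*theta**2 + 2).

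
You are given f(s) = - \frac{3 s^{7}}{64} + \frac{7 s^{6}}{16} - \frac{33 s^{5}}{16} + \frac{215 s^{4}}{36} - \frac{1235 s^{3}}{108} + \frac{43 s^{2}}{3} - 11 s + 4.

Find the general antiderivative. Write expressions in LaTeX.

F(s) = - \frac{3 s^{8}}{512} + \frac{s^{7}}{16} - \frac{11 s^{6}}{32} + \frac{43 s^{5}}{36} - \frac{1235 s^{4}}{432} + \frac{43 s^{3}}{9} - \frac{11 s^{2}}{2} + 4 s + C

f matches the chain-rule pattern g'(h)*h' with inner function h(s) = - \frac{s^{2}}{4} + \frac{2 s}{3} - 1; substituting u = h(s) collapses the integral.
Check: d/ds[- \frac{3 s^{8}}{512} + \frac{s^{7}}{16} - \frac{11 s^{6}}{32} + \frac{43 s^{5}}{36} - \frac{1235 s^{4}}{432} + \frac{43 s^{3}}{9} - \frac{11 s^{2}}{2} + 4 s] = - \frac{3 s^{7}}{64} + \frac{7 s^{6}}{16} - \frac{33 s^{5}}{16} + \frac{215 s^{4}}{36} - \frac{1235 s^{3}}{108} + \frac{43 s^{2}}{3} - 11 s + 4 = f(s).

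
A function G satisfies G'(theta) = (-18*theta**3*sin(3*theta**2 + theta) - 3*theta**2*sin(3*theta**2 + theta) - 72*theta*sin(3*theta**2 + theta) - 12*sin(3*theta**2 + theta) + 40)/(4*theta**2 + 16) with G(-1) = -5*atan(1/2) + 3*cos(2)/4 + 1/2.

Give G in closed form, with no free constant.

Since d/dtheta undoes antidifferentiation here, G(theta) must give back the stated G'(theta).
A general antiderivative is 3*cos(3*theta**2 + theta)/4 + 5*atan(theta/2) + C.
The condition gives C = -5*atan(1/2) + 3*cos(2)/4 + 1/2 - (-5*atan(1/2) + 3*cos(2)/4) = 1/2.
So G(theta) = 3*cos(3*theta**2 + theta)/4 + 5*atan(theta/2) + 1/2.
Check: d/dtheta[3*cos(3*theta**2 + theta)/4 + 5*atan(theta/2) + 1/2] = (-18*theta**3*sin(3*theta**2 + theta) - 3*theta**2*sin(3*theta**2 + theta) - 72*theta*sin(3*theta**2 + theta) - 12*sin(3*theta**2 + theta) + 40)/(4*theta**2 + 16) = G'(theta).

G(theta) = 3*cos(3*theta**2 + theta)/4 + 5*atan(theta/2) + 1/2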